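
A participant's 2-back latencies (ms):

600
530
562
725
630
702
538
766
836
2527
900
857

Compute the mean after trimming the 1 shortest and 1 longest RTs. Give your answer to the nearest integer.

Sorted: 530, 538, 562, 600, 630, 702, 725, 766, 836, 857, 900, 2527
Drop lowest 1 (530) and highest 1 (2527)
Remaining (n=10): Σ = 7116, mean = 7116/10 = 711.600

712 ms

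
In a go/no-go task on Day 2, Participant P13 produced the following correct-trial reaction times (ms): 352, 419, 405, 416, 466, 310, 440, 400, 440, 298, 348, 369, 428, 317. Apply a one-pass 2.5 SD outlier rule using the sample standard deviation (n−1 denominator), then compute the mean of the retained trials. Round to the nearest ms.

n = 14, ΣRT = 5408, M = 386.286
Σ(x−M)² = 37710.86; s = √(37710.86/13) = 53.859
Cutoffs: 386.286 ± 2.5·53.859 → [251.6, 520.9]
No RTs fall outside the cutoffs; all 14 retained. Mean = 5408/14 = 386.286

386 ms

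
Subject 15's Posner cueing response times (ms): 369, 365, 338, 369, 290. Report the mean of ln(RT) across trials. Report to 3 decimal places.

5.843

ln(RT): 5.9108, 5.8999, 5.8230, 5.9108, 5.6699
Σ ln(RT) = 29.2144
Mean = 29.2144/5 = 5.84288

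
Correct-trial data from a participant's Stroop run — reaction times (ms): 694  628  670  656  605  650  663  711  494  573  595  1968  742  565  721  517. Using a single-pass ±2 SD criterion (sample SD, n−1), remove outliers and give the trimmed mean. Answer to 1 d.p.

n = 16, ΣRT = 11452, M = 715.750
Σ(x−M)² = 1748435.00; s = √(1748435.00/15) = 341.412
Cutoffs: 715.750 ± 2·341.412 → [32.9, 1398.6]
Outside: 1968 → excluded.
Retained (n=15): Σ = 9484, mean = 9484/15 = 632.267

632.3 ms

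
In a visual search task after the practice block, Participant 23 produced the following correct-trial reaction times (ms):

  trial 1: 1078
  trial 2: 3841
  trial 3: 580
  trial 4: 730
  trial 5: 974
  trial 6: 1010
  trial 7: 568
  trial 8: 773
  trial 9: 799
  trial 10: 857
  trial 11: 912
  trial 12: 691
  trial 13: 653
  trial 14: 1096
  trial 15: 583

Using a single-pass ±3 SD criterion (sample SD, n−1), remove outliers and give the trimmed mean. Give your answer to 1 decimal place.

807.4 ms

n = 15, ΣRT = 15145, M = 1009.667
Σ(x−M)² = 9031781.33; s = √(9031781.33/14) = 803.198
Cutoffs: 1009.667 ± 3·803.198 → [-1399.9, 3419.3]
Outside: 3841 → excluded.
Retained (n=14): Σ = 11304, mean = 11304/14 = 807.429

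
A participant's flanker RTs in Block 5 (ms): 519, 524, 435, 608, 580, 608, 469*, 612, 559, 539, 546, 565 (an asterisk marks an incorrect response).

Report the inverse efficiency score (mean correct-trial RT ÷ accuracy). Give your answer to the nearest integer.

Correct trials (n=11): 519, 524, 435, 608, 580, 608, 612, 559, 539, 546, 565
Mean correct RT = 6095/11 = 554.0909 ms
Proportion correct = 11/12
IES = 554.0909 / (11/12) = 604.463 ms

604 ms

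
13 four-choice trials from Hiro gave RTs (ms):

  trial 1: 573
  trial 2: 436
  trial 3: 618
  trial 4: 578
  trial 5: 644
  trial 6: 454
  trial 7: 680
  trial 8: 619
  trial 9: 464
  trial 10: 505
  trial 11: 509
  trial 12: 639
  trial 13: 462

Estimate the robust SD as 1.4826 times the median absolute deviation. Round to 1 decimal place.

Sorted: 436, 454, 462, 464, 505, 509, 573, 578, 618, 619, 639, 644, 680 → median = 573
|x − 573| sorted: 0, 5, 45, 46, 64, 66, 68, 71, 107, 109, 111, 119, 137 → MAD = 68
Robust SD ≈ 1.4826 × 68 = 100.817

100.8 ms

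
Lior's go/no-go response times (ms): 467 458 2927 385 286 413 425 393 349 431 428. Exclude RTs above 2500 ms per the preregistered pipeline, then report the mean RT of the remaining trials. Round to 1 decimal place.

Excluded: 2927
Retained (n=10): Σ = 4035
Mean = 4035/10 = 403.5000

403.5 ms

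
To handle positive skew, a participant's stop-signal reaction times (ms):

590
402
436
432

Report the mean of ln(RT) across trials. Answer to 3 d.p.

6.131

ln(RT): 6.3801, 5.9965, 6.0776, 6.0684
Σ ln(RT) = 24.5226
Mean = 24.5226/4 = 6.13066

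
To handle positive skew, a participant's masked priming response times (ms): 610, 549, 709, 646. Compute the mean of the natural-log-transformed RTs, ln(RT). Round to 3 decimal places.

6.439

ln(RT): 6.4135, 6.3081, 6.5639, 6.4708
Σ ln(RT) = 25.7562
Mean = 25.7562/4 = 6.43905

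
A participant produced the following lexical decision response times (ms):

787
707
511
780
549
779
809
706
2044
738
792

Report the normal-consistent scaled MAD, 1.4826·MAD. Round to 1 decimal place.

Sorted: 511, 549, 706, 707, 738, 779, 780, 787, 792, 809, 2044 → median = 779
|x − 779| sorted: 0, 1, 8, 13, 30, 41, 72, 73, 230, 268, 1265 → MAD = 41
Robust SD ≈ 1.4826 × 41 = 60.787

60.8 ms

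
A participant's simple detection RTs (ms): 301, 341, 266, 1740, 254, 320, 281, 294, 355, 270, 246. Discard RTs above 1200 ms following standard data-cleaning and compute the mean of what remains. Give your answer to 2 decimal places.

292.80 ms

Excluded: 1740
Retained (n=10): Σ = 2928
Mean = 2928/10 = 292.8000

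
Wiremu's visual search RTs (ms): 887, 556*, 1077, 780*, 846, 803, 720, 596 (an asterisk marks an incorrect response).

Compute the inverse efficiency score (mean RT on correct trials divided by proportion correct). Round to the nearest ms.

1095 ms

Correct trials (n=6): 887, 1077, 846, 803, 720, 596
Mean correct RT = 4929/6 = 821.5000 ms
Proportion correct = 6/8
IES = 821.5000 / (6/8) = 1095.333 ms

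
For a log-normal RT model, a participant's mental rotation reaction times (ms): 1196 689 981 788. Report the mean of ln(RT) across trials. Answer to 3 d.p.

ln(RT): 7.0867, 6.5352, 6.8886, 6.6695
Σ ln(RT) = 27.1800
Mean = 27.1800/4 = 6.79501

6.795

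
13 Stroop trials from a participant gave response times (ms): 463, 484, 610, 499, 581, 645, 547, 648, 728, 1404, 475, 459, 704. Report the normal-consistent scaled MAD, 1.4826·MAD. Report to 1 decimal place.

Sorted: 459, 463, 475, 484, 499, 547, 581, 610, 645, 648, 704, 728, 1404 → median = 581
|x − 581| sorted: 0, 29, 34, 64, 67, 82, 97, 106, 118, 122, 123, 147, 823 → MAD = 97
Robust SD ≈ 1.4826 × 97 = 143.812

143.8 ms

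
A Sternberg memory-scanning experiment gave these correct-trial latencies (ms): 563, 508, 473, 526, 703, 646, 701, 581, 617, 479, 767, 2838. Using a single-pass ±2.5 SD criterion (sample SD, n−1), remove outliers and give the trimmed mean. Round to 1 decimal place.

n = 12, ΣRT = 9402, M = 783.500
Σ(x−M)² = 4702121.00; s = √(4702121.00/11) = 653.808
Cutoffs: 783.500 ± 2.5·653.808 → [-851.0, 2418.0]
Outside: 2838 → excluded.
Retained (n=11): Σ = 6564, mean = 6564/11 = 596.727

596.7 ms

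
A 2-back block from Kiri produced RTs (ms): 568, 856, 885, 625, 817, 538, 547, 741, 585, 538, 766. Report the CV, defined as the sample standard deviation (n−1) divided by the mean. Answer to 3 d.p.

n = 11, Σ = 7466, M = 678.7273
Σ(x−M)² = 185480.182; s = √(185480.182/10) = 136.1911
CV = 136.1911 / 678.7273 = 0.20066

0.201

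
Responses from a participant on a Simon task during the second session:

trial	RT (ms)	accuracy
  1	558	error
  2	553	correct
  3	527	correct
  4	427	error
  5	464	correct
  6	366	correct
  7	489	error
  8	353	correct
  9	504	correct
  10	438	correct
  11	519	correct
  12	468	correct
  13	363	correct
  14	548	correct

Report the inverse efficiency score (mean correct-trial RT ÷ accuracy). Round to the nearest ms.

590 ms

Correct trials (n=11): 553, 527, 464, 366, 353, 504, 438, 519, 468, 363, 548
Mean correct RT = 5103/11 = 463.9091 ms
Proportion correct = 11/14
IES = 463.9091 / (11/14) = 590.430 ms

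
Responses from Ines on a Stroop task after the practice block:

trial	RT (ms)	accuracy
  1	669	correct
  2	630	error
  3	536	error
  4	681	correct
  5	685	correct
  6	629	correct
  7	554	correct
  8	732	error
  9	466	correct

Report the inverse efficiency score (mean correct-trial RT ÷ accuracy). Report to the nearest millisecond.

Correct trials (n=6): 669, 681, 685, 629, 554, 466
Mean correct RT = 3684/6 = 614.0000 ms
Proportion correct = 6/9
IES = 614.0000 / (6/9) = 921.000 ms

921 ms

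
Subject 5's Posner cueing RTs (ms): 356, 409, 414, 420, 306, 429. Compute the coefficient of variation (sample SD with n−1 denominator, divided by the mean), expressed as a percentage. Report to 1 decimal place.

12.4%

n = 6, Σ = 2334, M = 389.0000
Σ(x−M)² = 11564.000; s = √(11564.000/5) = 48.0916
CV = 48.0916 / 389.0000 = 0.12363 = 12.363%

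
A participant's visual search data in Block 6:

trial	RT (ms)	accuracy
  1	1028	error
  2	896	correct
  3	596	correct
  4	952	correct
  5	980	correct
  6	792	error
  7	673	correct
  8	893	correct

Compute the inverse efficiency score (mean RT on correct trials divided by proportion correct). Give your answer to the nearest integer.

1109 ms

Correct trials (n=6): 896, 596, 952, 980, 673, 893
Mean correct RT = 4990/6 = 831.6667 ms
Proportion correct = 6/8
IES = 831.6667 / (6/8) = 1108.889 ms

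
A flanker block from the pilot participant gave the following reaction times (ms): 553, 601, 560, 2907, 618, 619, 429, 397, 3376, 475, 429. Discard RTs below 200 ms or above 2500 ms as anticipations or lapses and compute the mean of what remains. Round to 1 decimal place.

520.1 ms

Excluded: 2907, 3376
Retained (n=9): Σ = 4681
Mean = 4681/9 = 520.1111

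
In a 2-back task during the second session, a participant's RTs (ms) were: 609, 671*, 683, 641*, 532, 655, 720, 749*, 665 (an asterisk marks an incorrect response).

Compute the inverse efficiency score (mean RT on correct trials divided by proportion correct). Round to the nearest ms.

966 ms

Correct trials (n=6): 609, 683, 532, 655, 720, 665
Mean correct RT = 3864/6 = 644.0000 ms
Proportion correct = 6/9
IES = 644.0000 / (6/9) = 966.000 ms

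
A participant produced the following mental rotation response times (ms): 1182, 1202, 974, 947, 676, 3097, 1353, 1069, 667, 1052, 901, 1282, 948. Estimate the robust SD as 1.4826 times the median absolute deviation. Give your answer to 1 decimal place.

222.4 ms

Sorted: 667, 676, 901, 947, 948, 974, 1052, 1069, 1182, 1202, 1282, 1353, 3097 → median = 1052
|x − 1052| sorted: 0, 17, 78, 104, 105, 130, 150, 151, 230, 301, 376, 385, 2045 → MAD = 150
Robust SD ≈ 1.4826 × 150 = 222.390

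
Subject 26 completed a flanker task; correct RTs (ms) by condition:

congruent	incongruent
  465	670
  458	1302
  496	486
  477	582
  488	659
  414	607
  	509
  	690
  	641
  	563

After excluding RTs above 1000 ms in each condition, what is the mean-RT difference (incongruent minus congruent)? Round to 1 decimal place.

134.4 ms

incongruent: exclude 1302
M(congruent) = 2798/6 = 466.333
M(incongruent) = 5407/9 = 600.778
Difference = 600.778 − 466.333 = 134.444 ms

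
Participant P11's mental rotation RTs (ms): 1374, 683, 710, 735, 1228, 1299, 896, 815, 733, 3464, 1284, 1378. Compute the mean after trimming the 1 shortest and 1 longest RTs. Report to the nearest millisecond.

1045 ms

Sorted: 683, 710, 733, 735, 815, 896, 1228, 1284, 1299, 1374, 1378, 3464
Drop lowest 1 (683) and highest 1 (3464)
Remaining (n=10): Σ = 10452, mean = 10452/10 = 1045.200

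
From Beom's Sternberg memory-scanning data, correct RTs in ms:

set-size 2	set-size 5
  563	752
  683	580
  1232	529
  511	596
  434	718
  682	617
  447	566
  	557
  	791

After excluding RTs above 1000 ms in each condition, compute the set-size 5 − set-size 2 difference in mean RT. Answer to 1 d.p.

set-size 2: exclude 1232
M(set-size 2) = 3320/6 = 553.333
M(set-size 5) = 5706/9 = 634.000
Difference = 634.000 − 553.333 = 80.667 ms

80.7 ms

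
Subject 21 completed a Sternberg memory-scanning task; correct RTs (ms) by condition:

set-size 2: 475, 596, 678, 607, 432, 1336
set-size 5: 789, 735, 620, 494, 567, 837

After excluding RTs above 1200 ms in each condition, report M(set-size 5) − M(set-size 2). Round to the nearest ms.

set-size 2: exclude 1336
M(set-size 2) = 2788/5 = 557.600
M(set-size 5) = 4042/6 = 673.667
Difference = 673.667 − 557.600 = 116.067 ms

116 ms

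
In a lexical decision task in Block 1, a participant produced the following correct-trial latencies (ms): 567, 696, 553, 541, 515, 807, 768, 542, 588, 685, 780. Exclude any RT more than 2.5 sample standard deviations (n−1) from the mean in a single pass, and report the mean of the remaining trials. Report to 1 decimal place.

640.2 ms

n = 11, ΣRT = 7042, M = 640.182
Σ(x−M)² = 119665.64; s = √(119665.64/10) = 109.392
Cutoffs: 640.182 ± 2.5·109.392 → [366.7, 913.7]
No RTs fall outside the cutoffs; all 11 retained. Mean = 7042/11 = 640.182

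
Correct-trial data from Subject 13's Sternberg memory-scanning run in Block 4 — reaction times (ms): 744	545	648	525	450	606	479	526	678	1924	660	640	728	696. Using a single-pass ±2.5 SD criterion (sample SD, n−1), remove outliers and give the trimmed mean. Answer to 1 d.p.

609.6 ms

n = 14, ΣRT = 9849, M = 703.500
Σ(x−M)² = 1714231.50; s = √(1714231.50/13) = 363.131
Cutoffs: 703.500 ± 2.5·363.131 → [-204.3, 1611.3]
Outside: 1924 → excluded.
Retained (n=13): Σ = 7925, mean = 7925/13 = 609.615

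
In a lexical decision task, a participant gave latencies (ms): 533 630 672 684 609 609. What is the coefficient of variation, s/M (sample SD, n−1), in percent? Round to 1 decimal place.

8.7%

n = 6, Σ = 3737, M = 622.8333
Σ(x−M)² = 14662.833; s = √(14662.833/5) = 54.1532
CV = 54.1532 / 622.8333 = 0.08695 = 8.695%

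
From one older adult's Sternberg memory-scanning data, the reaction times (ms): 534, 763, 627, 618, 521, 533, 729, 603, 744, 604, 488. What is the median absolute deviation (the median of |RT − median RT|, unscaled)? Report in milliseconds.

71 ms

Sorted: 488, 521, 533, 534, 603, 604, 618, 627, 729, 744, 763 → median = 604
|x − 604|: 70, 159, 23, 14, 83, 71, 125, 1, 140, 0, 116
Sorted deviations: 0, 1, 14, 23, 70, 71, 83, 116, 125, 140, 159 → MAD = 71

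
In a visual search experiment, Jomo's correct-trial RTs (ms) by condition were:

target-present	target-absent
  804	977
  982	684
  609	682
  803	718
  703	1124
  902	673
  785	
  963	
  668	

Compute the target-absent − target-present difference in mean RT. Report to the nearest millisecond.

8 ms

M(target-present) = 7219/9 = 802.111
M(target-absent) = 4858/6 = 809.667
Difference = 809.667 − 802.111 = 7.556 ms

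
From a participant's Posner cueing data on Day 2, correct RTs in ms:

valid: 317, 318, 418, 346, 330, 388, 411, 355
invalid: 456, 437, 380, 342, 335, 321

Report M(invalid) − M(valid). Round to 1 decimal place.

18.1 ms

M(valid) = 2883/8 = 360.375
M(invalid) = 2271/6 = 378.500
Difference = 378.500 − 360.375 = 18.125 ms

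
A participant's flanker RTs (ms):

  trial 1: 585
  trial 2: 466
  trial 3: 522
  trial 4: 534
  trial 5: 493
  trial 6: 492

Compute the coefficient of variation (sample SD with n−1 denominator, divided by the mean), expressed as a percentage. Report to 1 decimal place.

8.1%

n = 6, Σ = 3092, M = 515.3333
Σ(x−M)² = 8723.333; s = √(8723.333/5) = 41.7692
CV = 41.7692 / 515.3333 = 0.08105 = 8.105%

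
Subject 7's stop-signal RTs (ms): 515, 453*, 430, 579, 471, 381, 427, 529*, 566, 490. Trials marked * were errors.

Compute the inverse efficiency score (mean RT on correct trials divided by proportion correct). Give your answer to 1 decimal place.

603.0 ms

Correct trials (n=8): 515, 430, 579, 471, 381, 427, 566, 490
Mean correct RT = 3859/8 = 482.3750 ms
Proportion correct = 8/10
IES = 482.3750 / (8/10) = 602.969 ms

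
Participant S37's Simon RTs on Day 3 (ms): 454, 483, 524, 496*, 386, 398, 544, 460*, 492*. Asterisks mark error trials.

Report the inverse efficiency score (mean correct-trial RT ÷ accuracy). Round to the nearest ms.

Correct trials (n=6): 454, 483, 524, 386, 398, 544
Mean correct RT = 2789/6 = 464.8333 ms
Proportion correct = 6/9
IES = 464.8333 / (6/9) = 697.250 ms

697 ms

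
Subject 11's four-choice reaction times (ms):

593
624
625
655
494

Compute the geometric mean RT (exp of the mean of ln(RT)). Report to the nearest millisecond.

595 ms

ln(RT): 6.3852, 6.4362, 6.4378, 6.4846, 6.2025
Mean ln(RT) = 31.9463/5 = 6.38925
Geometric mean = exp(6.38925) = 595.41 ms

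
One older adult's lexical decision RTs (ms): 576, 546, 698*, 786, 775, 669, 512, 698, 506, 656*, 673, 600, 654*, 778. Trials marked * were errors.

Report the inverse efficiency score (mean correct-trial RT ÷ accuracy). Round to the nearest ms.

824 ms

Correct trials (n=11): 576, 546, 786, 775, 669, 512, 698, 506, 673, 600, 778
Mean correct RT = 7119/11 = 647.1818 ms
Proportion correct = 11/14
IES = 647.1818 / (11/14) = 823.686 ms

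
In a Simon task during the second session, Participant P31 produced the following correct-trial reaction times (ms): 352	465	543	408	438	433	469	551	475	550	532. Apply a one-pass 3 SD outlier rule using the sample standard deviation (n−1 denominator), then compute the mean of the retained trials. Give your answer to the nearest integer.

n = 11, ΣRT = 5216, M = 474.182
Σ(x−M)² = 42153.64; s = √(42153.64/10) = 64.926
Cutoffs: 474.182 ± 3·64.926 → [279.4, 669.0]
No RTs fall outside the cutoffs; all 11 retained. Mean = 5216/11 = 474.182

474 ms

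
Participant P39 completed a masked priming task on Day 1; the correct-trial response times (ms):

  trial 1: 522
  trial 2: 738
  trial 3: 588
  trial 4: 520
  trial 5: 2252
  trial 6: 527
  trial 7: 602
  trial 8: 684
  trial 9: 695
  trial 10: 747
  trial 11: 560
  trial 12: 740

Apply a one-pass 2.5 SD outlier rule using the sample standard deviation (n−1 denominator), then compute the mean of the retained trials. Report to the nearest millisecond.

n = 12, ΣRT = 9175, M = 764.583
Σ(x−M)² = 2499946.92; s = √(2499946.92/11) = 476.726
Cutoffs: 764.583 ± 2.5·476.726 → [-427.2, 1956.4]
Outside: 2252 → excluded.
Retained (n=11): Σ = 6923, mean = 6923/11 = 629.364

629 ms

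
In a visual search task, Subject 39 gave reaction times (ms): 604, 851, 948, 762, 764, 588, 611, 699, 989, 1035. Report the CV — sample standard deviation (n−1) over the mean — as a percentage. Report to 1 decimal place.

n = 10, Σ = 7851, M = 785.1000
Σ(x−M)² = 245252.900; s = √(245252.900/9) = 165.0767
CV = 165.0767 / 785.1000 = 0.21026 = 21.026%

21.0%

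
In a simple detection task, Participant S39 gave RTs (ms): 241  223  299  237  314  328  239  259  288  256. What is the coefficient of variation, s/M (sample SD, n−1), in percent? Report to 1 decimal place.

n = 10, Σ = 2684, M = 268.4000
Σ(x−M)² = 11856.400; s = √(11856.400/9) = 36.2957
CV = 36.2957 / 268.4000 = 0.13523 = 13.523%

13.5%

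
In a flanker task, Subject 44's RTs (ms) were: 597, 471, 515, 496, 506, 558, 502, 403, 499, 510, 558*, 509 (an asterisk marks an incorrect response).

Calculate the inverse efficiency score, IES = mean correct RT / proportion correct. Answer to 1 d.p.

Correct trials (n=11): 597, 471, 515, 496, 506, 558, 502, 403, 499, 510, 509
Mean correct RT = 5566/11 = 506.0000 ms
Proportion correct = 11/12
IES = 506.0000 / (11/12) = 552.000 ms

552.0 ms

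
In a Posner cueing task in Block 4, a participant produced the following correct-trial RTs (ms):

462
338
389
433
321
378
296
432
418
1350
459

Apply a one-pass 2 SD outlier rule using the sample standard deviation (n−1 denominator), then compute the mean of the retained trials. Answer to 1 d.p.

n = 11, ΣRT = 5276, M = 479.636
Σ(x−M)² = 864006.55; s = √(864006.55/10) = 293.940
Cutoffs: 479.636 ± 2·293.940 → [-108.2, 1067.5]
Outside: 1350 → excluded.
Retained (n=10): Σ = 3926, mean = 3926/10 = 392.600

392.6 ms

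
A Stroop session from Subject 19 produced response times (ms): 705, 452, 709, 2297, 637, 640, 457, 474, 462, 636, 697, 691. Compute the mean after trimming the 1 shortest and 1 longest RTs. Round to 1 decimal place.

Sorted: 452, 457, 462, 474, 636, 637, 640, 691, 697, 705, 709, 2297
Drop lowest 1 (452) and highest 1 (2297)
Remaining (n=10): Σ = 6108, mean = 6108/10 = 610.800

610.8 ms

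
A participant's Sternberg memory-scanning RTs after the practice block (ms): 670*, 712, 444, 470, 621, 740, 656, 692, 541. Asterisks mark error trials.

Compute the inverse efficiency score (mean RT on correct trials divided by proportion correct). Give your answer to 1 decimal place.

Correct trials (n=8): 712, 444, 470, 621, 740, 656, 692, 541
Mean correct RT = 4876/8 = 609.5000 ms
Proportion correct = 8/9
IES = 609.5000 / (8/9) = 685.688 ms

685.7 ms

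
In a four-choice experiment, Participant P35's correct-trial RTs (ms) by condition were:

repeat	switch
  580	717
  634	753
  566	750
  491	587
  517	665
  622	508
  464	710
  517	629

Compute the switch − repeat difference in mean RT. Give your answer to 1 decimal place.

116.0 ms

M(repeat) = 4391/8 = 548.875
M(switch) = 5319/8 = 664.875
Difference = 664.875 − 548.875 = 116.000 ms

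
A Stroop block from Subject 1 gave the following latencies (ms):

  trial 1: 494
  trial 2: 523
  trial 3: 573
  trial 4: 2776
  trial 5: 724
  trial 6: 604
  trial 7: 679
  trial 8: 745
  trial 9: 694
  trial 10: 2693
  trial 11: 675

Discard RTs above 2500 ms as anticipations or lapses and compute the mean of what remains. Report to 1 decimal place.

634.6 ms

Excluded: 2693, 2776
Retained (n=9): Σ = 5711
Mean = 5711/9 = 634.5556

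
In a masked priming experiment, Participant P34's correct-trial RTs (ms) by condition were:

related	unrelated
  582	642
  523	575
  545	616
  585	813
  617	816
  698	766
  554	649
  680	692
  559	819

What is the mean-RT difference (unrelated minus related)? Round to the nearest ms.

M(related) = 5343/9 = 593.667
M(unrelated) = 6388/9 = 709.778
Difference = 709.778 − 593.667 = 116.111 ms

116 ms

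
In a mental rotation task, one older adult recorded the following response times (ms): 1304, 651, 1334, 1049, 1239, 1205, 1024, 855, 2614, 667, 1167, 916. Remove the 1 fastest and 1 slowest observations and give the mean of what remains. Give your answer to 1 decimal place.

1076.0 ms

Sorted: 651, 667, 855, 916, 1024, 1049, 1167, 1205, 1239, 1304, 1334, 2614
Drop lowest 1 (651) and highest 1 (2614)
Remaining (n=10): Σ = 10760, mean = 10760/10 = 1076.000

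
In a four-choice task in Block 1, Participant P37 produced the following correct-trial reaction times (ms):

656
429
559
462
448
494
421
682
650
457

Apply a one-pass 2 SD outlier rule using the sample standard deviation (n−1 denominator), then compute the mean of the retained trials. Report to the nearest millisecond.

526 ms

n = 10, ΣRT = 5258, M = 525.800
Σ(x−M)² = 94099.60; s = √(94099.60/9) = 102.252
Cutoffs: 525.800 ± 2·102.252 → [321.3, 730.3]
No RTs fall outside the cutoffs; all 10 retained. Mean = 5258/10 = 525.800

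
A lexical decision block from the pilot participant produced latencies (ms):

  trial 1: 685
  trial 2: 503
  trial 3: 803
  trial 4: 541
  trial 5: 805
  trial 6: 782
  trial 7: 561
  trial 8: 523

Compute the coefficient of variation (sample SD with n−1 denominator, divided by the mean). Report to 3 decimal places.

n = 8, Σ = 5203, M = 650.3750
Σ(x−M)² = 123621.875; s = √(123621.875/7) = 132.8919
CV = 132.8919 / 650.3750 = 0.20433

0.204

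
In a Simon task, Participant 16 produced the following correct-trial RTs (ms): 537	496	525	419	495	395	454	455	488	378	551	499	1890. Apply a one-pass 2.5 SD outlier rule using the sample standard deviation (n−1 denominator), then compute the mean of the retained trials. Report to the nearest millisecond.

n = 13, ΣRT = 7582, M = 583.231
Σ(x−M)² = 1883436.31; s = √(1883436.31/12) = 396.173
Cutoffs: 583.231 ± 2.5·396.173 → [-407.2, 1573.7]
Outside: 1890 → excluded.
Retained (n=12): Σ = 5692, mean = 5692/12 = 474.333

474 ms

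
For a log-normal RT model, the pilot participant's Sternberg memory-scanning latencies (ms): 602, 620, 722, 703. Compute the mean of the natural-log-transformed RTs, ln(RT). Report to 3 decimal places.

ln(RT): 6.4003, 6.4297, 6.5820, 6.5554
Σ ln(RT) = 25.9674
Mean = 25.9674/4 = 6.49184

6.492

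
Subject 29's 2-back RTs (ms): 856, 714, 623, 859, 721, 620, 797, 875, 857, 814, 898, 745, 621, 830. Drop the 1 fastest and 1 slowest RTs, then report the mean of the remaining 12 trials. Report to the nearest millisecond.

776 ms

Sorted: 620, 621, 623, 714, 721, 745, 797, 814, 830, 856, 857, 859, 875, 898
Drop lowest 1 (620) and highest 1 (898)
Remaining (n=12): Σ = 9312, mean = 9312/12 = 776.000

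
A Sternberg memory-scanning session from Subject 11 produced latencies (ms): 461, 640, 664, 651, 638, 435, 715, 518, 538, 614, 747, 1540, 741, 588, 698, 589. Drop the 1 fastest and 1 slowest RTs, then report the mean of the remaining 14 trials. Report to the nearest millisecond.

Sorted: 435, 461, 518, 538, 588, 589, 614, 638, 640, 651, 664, 698, 715, 741, 747, 1540
Drop lowest 1 (435) and highest 1 (1540)
Remaining (n=14): Σ = 8802, mean = 8802/14 = 628.714

629 ms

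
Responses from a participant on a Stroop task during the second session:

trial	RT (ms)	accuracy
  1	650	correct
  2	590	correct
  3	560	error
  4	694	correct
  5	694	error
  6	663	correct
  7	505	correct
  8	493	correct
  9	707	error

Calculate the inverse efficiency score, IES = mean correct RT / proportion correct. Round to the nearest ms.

899 ms

Correct trials (n=6): 650, 590, 694, 663, 505, 493
Mean correct RT = 3595/6 = 599.1667 ms
Proportion correct = 6/9
IES = 599.1667 / (6/9) = 898.750 ms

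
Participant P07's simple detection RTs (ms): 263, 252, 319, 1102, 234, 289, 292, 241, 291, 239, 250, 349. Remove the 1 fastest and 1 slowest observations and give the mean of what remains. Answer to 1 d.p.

Sorted: 234, 239, 241, 250, 252, 263, 289, 291, 292, 319, 349, 1102
Drop lowest 1 (234) and highest 1 (1102)
Remaining (n=10): Σ = 2785, mean = 2785/10 = 278.500

278.5 ms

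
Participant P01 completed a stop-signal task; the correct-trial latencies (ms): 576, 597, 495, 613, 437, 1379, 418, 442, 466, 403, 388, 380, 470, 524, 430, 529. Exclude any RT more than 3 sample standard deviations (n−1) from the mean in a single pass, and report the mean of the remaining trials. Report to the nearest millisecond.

478 ms

n = 16, ΣRT = 8547, M = 534.188
Σ(x−M)² = 840702.44; s = √(840702.44/15) = 236.742
Cutoffs: 534.188 ± 3·236.742 → [-176.0, 1244.4]
Outside: 1379 → excluded.
Retained (n=15): Σ = 7168, mean = 7168/15 = 477.867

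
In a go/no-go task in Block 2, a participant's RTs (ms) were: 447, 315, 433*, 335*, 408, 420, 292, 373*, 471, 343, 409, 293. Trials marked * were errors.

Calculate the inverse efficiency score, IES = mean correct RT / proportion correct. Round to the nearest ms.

Correct trials (n=9): 447, 315, 408, 420, 292, 471, 343, 409, 293
Mean correct RT = 3398/9 = 377.5556 ms
Proportion correct = 9/12
IES = 377.5556 / (9/12) = 503.407 ms

503 ms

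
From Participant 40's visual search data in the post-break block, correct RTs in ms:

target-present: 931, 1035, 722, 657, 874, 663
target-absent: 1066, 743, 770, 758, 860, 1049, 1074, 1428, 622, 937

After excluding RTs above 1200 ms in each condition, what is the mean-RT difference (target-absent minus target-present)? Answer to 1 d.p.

61.8 ms

target-absent: exclude 1428
M(target-present) = 4882/6 = 813.667
M(target-absent) = 7879/9 = 875.444
Difference = 875.444 − 813.667 = 61.778 ms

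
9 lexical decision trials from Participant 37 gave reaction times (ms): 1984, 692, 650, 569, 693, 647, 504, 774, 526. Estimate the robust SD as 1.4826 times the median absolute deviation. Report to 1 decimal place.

Sorted: 504, 526, 569, 647, 650, 692, 693, 774, 1984 → median = 650
|x − 650| sorted: 0, 3, 42, 43, 81, 124, 124, 146, 1334 → MAD = 81
Robust SD ≈ 1.4826 × 81 = 120.091

120.1 ms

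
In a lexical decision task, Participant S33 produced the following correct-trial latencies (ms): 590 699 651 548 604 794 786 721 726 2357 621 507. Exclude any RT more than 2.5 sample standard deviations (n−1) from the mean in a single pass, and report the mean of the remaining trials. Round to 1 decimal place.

658.8 ms

n = 12, ΣRT = 9604, M = 800.333
Σ(x−M)² = 2732508.67; s = √(2732508.67/11) = 498.407
Cutoffs: 800.333 ± 2.5·498.407 → [-445.7, 2046.4]
Outside: 2357 → excluded.
Retained (n=11): Σ = 7247, mean = 7247/11 = 658.818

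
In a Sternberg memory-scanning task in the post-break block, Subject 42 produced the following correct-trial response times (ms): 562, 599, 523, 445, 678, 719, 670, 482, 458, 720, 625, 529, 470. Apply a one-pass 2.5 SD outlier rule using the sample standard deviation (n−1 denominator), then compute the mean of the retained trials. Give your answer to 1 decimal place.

n = 13, ΣRT = 7480, M = 575.385
Σ(x−M)² = 119721.08; s = √(119721.08/12) = 99.884
Cutoffs: 575.385 ± 2.5·99.884 → [325.7, 825.1]
No RTs fall outside the cutoffs; all 13 retained. Mean = 7480/13 = 575.385

575.4 ms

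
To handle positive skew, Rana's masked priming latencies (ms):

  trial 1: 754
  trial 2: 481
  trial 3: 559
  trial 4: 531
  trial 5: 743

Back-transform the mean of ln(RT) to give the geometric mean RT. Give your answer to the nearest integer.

ln(RT): 6.6254, 6.1759, 6.3261, 6.2748, 6.6107
Mean ln(RT) = 32.0129/5 = 6.40257
Geometric mean = exp(6.40257) = 603.40 ms

603 ms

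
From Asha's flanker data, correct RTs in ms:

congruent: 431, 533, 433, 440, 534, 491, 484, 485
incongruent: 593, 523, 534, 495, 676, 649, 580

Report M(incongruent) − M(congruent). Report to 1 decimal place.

99.7 ms

M(congruent) = 3831/8 = 478.875
M(incongruent) = 4050/7 = 578.571
Difference = 578.571 − 478.875 = 99.696 ms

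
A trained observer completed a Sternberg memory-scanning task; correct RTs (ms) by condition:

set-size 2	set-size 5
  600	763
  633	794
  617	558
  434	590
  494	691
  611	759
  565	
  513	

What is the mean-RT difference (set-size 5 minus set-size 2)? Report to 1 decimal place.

134.1 ms

M(set-size 2) = 4467/8 = 558.375
M(set-size 5) = 4155/6 = 692.500
Difference = 692.500 − 558.375 = 134.125 ms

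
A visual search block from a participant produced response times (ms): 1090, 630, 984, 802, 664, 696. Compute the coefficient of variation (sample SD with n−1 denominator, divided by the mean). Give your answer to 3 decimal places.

0.231

n = 6, Σ = 4866, M = 811.0000
Σ(x−M)² = 175446.000; s = √(175446.000/5) = 187.3211
CV = 187.3211 / 811.0000 = 0.23098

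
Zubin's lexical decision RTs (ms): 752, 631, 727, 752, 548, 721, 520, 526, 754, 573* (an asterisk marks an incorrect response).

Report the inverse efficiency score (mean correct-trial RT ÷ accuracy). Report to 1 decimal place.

Correct trials (n=9): 752, 631, 727, 752, 548, 721, 520, 526, 754
Mean correct RT = 5931/9 = 659.0000 ms
Proportion correct = 9/10
IES = 659.0000 / (9/10) = 732.222 ms

732.2 ms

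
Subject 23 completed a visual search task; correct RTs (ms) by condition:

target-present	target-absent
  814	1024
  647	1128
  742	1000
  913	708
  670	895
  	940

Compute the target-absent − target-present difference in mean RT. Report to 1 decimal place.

192.0 ms

M(target-present) = 3786/5 = 757.200
M(target-absent) = 5695/6 = 949.167
Difference = 949.167 − 757.200 = 191.967 ms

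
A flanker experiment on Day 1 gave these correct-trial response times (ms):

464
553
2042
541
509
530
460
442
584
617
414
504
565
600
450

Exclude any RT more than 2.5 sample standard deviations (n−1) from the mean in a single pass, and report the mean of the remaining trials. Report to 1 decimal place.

n = 15, ΣRT = 9275, M = 618.333
Σ(x−M)² = 2224335.33; s = √(2224335.33/14) = 398.599
Cutoffs: 618.333 ± 2.5·398.599 → [-378.2, 1614.8]
Outside: 2042 → excluded.
Retained (n=14): Σ = 7233, mean = 7233/14 = 516.643

516.6 ms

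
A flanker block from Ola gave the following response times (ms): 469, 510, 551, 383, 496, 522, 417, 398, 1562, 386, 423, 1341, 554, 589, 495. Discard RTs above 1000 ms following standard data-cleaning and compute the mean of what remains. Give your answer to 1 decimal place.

476.4 ms

Excluded: 1341, 1562
Retained (n=13): Σ = 6193
Mean = 6193/13 = 476.3846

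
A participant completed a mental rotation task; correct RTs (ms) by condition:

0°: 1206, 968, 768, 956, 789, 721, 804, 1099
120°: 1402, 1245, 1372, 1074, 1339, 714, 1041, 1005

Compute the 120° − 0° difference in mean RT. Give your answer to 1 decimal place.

M(0°) = 7311/8 = 913.875
M(120°) = 9192/8 = 1149.000
Difference = 1149.000 − 913.875 = 235.125 ms

235.1 ms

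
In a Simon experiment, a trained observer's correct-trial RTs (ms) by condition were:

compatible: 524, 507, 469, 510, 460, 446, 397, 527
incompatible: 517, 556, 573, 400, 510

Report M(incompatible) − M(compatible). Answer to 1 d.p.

31.2 ms

M(compatible) = 3840/8 = 480.000
M(incompatible) = 2556/5 = 511.200
Difference = 511.200 − 480.000 = 31.200 ms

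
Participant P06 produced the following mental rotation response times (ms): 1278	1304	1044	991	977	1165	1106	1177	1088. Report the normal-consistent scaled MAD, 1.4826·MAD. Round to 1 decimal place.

105.3 ms

Sorted: 977, 991, 1044, 1088, 1106, 1165, 1177, 1278, 1304 → median = 1106
|x − 1106| sorted: 0, 18, 59, 62, 71, 115, 129, 172, 198 → MAD = 71
Robust SD ≈ 1.4826 × 71 = 105.265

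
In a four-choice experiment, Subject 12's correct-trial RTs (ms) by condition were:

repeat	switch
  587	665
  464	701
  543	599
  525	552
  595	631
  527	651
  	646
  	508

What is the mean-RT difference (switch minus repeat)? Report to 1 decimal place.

79.0 ms

M(repeat) = 3241/6 = 540.167
M(switch) = 4953/8 = 619.125
Difference = 619.125 − 540.167 = 78.958 ms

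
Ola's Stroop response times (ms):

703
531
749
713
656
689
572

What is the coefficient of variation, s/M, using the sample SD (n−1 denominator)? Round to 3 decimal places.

0.120

n = 7, Σ = 4613, M = 659.0000
Σ(x−M)² = 37814.000; s = √(37814.000/6) = 79.3872
CV = 79.3872 / 659.0000 = 0.12047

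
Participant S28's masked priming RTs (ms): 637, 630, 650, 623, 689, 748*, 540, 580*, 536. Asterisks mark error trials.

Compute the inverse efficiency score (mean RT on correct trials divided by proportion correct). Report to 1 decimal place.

790.7 ms

Correct trials (n=7): 637, 630, 650, 623, 689, 540, 536
Mean correct RT = 4305/7 = 615.0000 ms
Proportion correct = 7/9
IES = 615.0000 / (7/9) = 790.714 ms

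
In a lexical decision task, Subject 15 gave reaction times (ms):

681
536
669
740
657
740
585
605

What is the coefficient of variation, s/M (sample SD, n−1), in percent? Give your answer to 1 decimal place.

11.1%

n = 8, Σ = 5213, M = 651.6250
Σ(x−M)² = 36795.875; s = √(36795.875/7) = 72.5021
CV = 72.5021 / 651.6250 = 0.11126 = 11.126%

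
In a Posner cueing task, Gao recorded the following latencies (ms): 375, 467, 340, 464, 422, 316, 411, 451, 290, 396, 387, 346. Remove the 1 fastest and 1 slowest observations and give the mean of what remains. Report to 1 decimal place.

Sorted: 290, 316, 340, 346, 375, 387, 396, 411, 422, 451, 464, 467
Drop lowest 1 (290) and highest 1 (467)
Remaining (n=10): Σ = 3908, mean = 3908/10 = 390.800

390.8 ms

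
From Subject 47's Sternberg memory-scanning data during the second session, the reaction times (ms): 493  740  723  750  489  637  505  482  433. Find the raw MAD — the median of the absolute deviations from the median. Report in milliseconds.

72 ms

Sorted: 433, 482, 489, 493, 505, 637, 723, 740, 750 → median = 505
|x − 505|: 12, 235, 218, 245, 16, 132, 0, 23, 72
Sorted deviations: 0, 12, 16, 23, 72, 132, 218, 235, 245 → MAD = 72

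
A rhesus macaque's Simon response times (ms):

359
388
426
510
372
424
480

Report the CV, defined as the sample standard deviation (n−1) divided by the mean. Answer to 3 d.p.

n = 7, Σ = 2959, M = 422.7143
Σ(x−M)² = 18749.429; s = √(18749.429/6) = 55.9008
CV = 55.9008 / 422.7143 = 0.13224

0.132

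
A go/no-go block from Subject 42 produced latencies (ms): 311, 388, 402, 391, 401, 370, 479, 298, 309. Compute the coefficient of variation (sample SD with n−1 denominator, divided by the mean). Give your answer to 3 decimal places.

0.156

n = 9, Σ = 3349, M = 372.1111
Σ(x−M)² = 26976.889; s = √(26976.889/8) = 58.0699
CV = 58.0699 / 372.1111 = 0.15606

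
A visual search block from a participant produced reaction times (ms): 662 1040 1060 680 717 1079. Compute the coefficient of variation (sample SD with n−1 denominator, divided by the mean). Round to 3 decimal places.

0.236

n = 6, Σ = 5238, M = 873.0000
Σ(x−M)² = 211400.000; s = √(211400.000/5) = 205.6210
CV = 205.6210 / 873.0000 = 0.23553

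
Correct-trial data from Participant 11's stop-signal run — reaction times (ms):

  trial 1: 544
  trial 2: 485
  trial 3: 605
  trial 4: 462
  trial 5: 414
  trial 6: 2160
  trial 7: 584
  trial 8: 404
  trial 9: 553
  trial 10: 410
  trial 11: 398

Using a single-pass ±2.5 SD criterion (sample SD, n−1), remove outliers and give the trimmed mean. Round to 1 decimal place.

485.9 ms

n = 11, ΣRT = 7019, M = 638.091
Σ(x−M)² = 2605450.91; s = √(2605450.91/10) = 510.436
Cutoffs: 638.091 ± 2.5·510.436 → [-638.0, 1914.2]
Outside: 2160 → excluded.
Retained (n=10): Σ = 4859, mean = 4859/10 = 485.900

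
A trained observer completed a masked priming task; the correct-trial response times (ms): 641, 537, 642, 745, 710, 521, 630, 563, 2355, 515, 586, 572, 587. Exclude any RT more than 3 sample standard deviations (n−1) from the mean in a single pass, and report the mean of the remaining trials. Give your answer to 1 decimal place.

604.1 ms

n = 13, ΣRT = 9604, M = 738.769
Σ(x−M)² = 2887108.31; s = √(2887108.31/12) = 490.502
Cutoffs: 738.769 ± 3·490.502 → [-732.7, 2210.3]
Outside: 2355 → excluded.
Retained (n=12): Σ = 7249, mean = 7249/12 = 604.083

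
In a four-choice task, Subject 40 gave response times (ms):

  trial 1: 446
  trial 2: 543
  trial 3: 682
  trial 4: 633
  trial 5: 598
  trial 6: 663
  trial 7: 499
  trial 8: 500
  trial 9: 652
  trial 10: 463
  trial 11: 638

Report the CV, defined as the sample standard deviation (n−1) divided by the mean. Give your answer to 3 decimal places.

n = 11, Σ = 6317, M = 574.2727
Σ(x−M)² = 74588.182; s = √(74588.182/10) = 86.3644
CV = 86.3644 / 574.2727 = 0.15039

0.150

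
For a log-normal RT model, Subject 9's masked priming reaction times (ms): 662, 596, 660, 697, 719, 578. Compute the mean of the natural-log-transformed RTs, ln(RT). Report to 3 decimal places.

ln(RT): 6.4953, 6.3902, 6.4922, 6.5468, 6.5779, 6.3596
Σ ln(RT) = 38.8620
Mean = 38.8620/6 = 6.47699

6.477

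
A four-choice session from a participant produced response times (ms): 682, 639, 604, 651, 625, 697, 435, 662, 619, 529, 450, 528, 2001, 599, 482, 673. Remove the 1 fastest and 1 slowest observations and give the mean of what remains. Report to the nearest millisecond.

603 ms

Sorted: 435, 450, 482, 528, 529, 599, 604, 619, 625, 639, 651, 662, 673, 682, 697, 2001
Drop lowest 1 (435) and highest 1 (2001)
Remaining (n=14): Σ = 8440, mean = 8440/14 = 602.857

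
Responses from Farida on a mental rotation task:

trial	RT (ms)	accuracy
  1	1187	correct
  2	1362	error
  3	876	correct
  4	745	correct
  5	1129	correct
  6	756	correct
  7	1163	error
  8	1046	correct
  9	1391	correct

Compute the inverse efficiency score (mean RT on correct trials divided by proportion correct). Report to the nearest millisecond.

Correct trials (n=7): 1187, 876, 745, 1129, 756, 1046, 1391
Mean correct RT = 7130/7 = 1018.5714 ms
Proportion correct = 7/9
IES = 1018.5714 / (7/9) = 1309.592 ms

1310 ms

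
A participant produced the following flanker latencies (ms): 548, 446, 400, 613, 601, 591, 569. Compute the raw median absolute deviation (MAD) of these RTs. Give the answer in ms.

Sorted: 400, 446, 548, 569, 591, 601, 613 → median = 569
|x − 569|: 21, 123, 169, 44, 32, 22, 0
Sorted deviations: 0, 21, 22, 32, 44, 123, 169 → MAD = 32

32 ms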